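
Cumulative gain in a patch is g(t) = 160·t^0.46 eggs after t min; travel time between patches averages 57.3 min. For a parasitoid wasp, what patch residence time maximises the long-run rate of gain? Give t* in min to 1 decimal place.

48.8 min

Optimal t* satisfies g'(t*) = g(t*)/(T + t*).
g'(t) = 0.46·160·t^-0.54. Setting 0.46·160·t^-0.54 = 160·t^0.46/(57.3+t) gives 0.46(57.3+t) = t, so 0.54·t = 0.46×57.3.
t* = 0.46×57.3/0.54 = 48.81 min.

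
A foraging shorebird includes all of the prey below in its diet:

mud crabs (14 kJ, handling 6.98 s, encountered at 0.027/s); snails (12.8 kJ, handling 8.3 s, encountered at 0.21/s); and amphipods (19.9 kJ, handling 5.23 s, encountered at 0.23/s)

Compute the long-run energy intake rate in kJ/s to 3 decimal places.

1.849 kJ/s

R = (0.027×14 + 0.21×12.8 + 0.23×19.9) / (1 + 0.027×6.98 + 0.21×8.3 + 0.23×5.23) = 7.643/4.134 = 1.849 kJ/s.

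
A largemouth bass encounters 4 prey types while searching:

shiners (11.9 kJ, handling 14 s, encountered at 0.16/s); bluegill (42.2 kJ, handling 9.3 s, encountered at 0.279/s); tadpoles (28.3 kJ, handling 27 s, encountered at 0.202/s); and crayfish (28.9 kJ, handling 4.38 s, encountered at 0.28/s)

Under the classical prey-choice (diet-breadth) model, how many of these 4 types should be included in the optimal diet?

Rank by E/h (kJ/s): crayfish 6.6, bluegill 4.54, tadpoles 1.05, shiners 0.85. Include each in turn until the next type's E/h falls below the running intake rate.
Rate on top 1: 3.635. bluegill: 4.54 > 3.635 → include.
Rate on top 2: 4.121. tadpoles: 1.05 < 4.121 → exclude; stop.
Optimal diet: crayfish, bluegill — 2 of 4 types.

2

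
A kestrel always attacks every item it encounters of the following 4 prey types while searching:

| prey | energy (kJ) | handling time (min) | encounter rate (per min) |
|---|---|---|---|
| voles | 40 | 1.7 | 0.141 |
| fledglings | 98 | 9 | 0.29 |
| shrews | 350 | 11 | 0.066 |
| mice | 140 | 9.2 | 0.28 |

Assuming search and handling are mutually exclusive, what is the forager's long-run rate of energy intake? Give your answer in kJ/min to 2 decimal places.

13.47 kJ/min

R = (0.141×40 + 0.29×98 + 0.066×350 + 0.28×140) / (1 + 0.141×1.7 + 0.29×9 + 0.066×11 + 0.28×9.2) = 96.36/7.152 = 13.47 kJ/min.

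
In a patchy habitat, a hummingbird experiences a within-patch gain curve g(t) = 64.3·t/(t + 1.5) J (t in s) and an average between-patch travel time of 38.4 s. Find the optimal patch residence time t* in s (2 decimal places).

By the marginal value theorem, leave when the instantaneous gain rate g'(t) equals the habitat-wide average g(t)/(T + t).
g'(t) = 64.3·1.5/(t + 1.5)². Setting 64.3·1.5/(t+1.5)² = 64.3t/[(t+1.5)(38.4+t)] gives 1.5(38.4+t) = t(t+1.5), so t² = 1.5×38.4 = 57.6.
t* = √57.6 = 7.589 s.

7.59 s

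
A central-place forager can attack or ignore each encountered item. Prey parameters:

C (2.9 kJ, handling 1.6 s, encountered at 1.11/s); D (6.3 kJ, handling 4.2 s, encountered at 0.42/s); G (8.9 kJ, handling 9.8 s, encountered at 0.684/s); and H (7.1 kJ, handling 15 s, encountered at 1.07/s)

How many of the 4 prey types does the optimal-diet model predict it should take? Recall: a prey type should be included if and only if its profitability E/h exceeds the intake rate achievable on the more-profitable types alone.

2

Profitabilities (E/h, kJ/s): C 1.81, D 1.5, G 0.908, H 0.473. Add prey in this order while the next type's profitability exceeds the intake rate on those already taken.
Rate on top 1: 1.16. D: 1.5 > 1.16 → include.
Rate on top 2: 1.292. G: 0.908 < 1.292 → exclude; stop.
Optimal diet: C, D — 2 of 4 types.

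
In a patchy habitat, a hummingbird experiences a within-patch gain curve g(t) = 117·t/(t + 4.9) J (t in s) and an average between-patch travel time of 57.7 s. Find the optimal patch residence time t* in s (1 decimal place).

16.8 s

Optimal t* satisfies g'(t*) = g(t*)/(T + t*).
g'(t) = 117·4.9/(t + 4.9)². Setting 117·4.9/(t+4.9)² = 117t/[(t+4.9)(57.7+t)] gives 4.9(57.7+t) = t(t+4.9), so t² = 4.9×57.7 = 282.7.
t* = √282.7 = 16.81 s.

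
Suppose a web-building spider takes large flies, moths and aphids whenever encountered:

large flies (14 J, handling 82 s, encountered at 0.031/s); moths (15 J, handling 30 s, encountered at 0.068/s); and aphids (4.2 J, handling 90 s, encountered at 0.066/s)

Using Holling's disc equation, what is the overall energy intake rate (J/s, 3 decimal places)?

0.150 J/s

Energy encountered per unit search time: 0.031×14 + 0.068×15 + 0.066×4.2 = 1.731 J/s.
Handling time per unit search time: 0.031×82 + 0.068×30 + 0.066×90 = 10.52.
Rate = 1.731/(1 + 10.52) = 0.1503 J/s.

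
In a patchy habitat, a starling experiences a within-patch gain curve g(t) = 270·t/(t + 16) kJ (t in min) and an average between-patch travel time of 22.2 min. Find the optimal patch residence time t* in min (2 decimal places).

18.85 min

By the marginal value theorem, leave when the instantaneous gain rate g'(t) equals the habitat-wide average g(t)/(T + t).
g'(t) = 270·16/(t + 16)². Setting 270·16/(t+16)² = 270t/[(t+16)(22.2+t)] gives 16(22.2+t) = t(t+16), so t² = 16×22.2 = 355.2.
t* = √355.2 = 18.85 min.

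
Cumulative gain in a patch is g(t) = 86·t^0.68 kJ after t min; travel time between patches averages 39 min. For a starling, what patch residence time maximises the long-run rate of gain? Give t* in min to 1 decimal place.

Optimal t* satisfies g'(t*) = g(t*)/(T + t*).
g'(t) = 0.68·86·t^-0.32. Setting 0.68·86·t^-0.32 = 86·t^0.68/(39+t) gives 0.68(39+t) = t, so 0.32·t = 0.68×39.
t* = 0.68×39/0.32 = 82.88 min.

82.9 min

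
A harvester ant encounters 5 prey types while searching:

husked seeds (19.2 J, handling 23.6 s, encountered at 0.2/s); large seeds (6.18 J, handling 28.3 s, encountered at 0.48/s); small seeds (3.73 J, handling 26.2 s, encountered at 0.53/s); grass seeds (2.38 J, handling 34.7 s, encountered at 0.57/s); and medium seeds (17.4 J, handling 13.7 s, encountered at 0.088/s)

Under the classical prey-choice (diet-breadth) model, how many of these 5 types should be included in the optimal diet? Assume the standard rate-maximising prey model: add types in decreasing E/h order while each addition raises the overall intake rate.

Profitabilities (E/h, J/s): medium seeds 1.27, husked seeds 0.814, large seeds 0.218, small seeds 0.142, grass seeds 0.0686. Add prey in this order while the next type's profitability exceeds the intake rate on those already taken.
Rate on top 1: 0.6942. husked seeds: 0.814 > 0.6942 → include.
Rate on top 2: 0.7756. large seeds: 0.218 < 0.7756 → exclude; stop.
Optimal diet: medium seeds, husked seeds — 2 of 5 types.

2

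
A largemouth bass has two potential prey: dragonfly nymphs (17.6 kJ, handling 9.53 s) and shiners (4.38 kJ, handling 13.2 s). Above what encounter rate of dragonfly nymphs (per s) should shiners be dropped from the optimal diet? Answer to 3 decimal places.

The zero-one rule: include shiners iff E₂/h₂ > λE₁/(1+λh₁). Equality gives the switch point.
λE₁h₂ = E₂ + λE₂h₁ ⇒ λ = E₂/(E₁h₂ − E₂h₁) = 4.38/(232.3 − 41.74) = 0.02298 per s.

0.023 per s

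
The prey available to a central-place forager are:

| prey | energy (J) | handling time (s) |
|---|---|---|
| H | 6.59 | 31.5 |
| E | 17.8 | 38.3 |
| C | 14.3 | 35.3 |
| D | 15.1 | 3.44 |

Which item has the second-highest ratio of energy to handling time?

E

Profitability E/h (J/s): H = 6.59/31.5 = 0.209, E = 17.8/38.3 = 0.465, C = 14.3/35.3 = 0.405, D = 15.1/3.44 = 4.39.
Ranked: D > E > C > H.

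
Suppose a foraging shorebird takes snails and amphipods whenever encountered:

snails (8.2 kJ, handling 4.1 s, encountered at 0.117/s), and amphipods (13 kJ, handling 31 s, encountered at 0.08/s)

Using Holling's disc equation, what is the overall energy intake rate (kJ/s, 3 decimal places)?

0.505 kJ/s

Energy encountered per unit search time: 0.117×8.2 + 0.08×13 = 1.999 kJ/s.
Handling time per unit search time: 0.117×4.1 + 0.08×31 = 2.96.
Rate = 1.999/(1 + 2.96) = 0.5049 kJ/s.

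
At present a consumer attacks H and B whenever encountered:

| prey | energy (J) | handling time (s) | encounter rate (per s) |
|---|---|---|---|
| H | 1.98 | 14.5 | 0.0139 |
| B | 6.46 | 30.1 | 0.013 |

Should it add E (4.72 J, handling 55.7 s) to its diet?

Current rate: (0.0139×1.98 + 0.013×6.46)/(1 + 0.0139×14.5 + 0.013×30.1) = 0.07 J/s.
Profitability of E: 4.72/55.7 = 0.08474 J/s.
Since 0.08474 > R, including E increases the long-run rate.

Yes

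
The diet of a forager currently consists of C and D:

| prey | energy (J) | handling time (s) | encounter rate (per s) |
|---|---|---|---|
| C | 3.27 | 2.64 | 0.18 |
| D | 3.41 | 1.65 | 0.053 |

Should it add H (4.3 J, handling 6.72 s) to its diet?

Yes

Current rate: (0.18×3.27 + 0.053×3.41)/(1 + 0.18×2.64 + 0.053×1.65) = 0.4923 J/s.
H: E/h = 4.3/6.72 = 0.6399 J/s.
0.6399 > 0.4923, so adding H raises the average — include it.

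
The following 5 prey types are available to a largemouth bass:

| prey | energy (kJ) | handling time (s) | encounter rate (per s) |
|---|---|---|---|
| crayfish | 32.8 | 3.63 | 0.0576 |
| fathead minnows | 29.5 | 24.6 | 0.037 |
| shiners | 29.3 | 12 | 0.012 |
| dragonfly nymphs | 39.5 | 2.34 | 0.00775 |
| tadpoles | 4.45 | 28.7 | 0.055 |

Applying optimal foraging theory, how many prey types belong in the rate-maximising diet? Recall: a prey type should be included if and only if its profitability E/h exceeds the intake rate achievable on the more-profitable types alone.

Profitabilities (E/h, kJ/s): dragonfly nymphs 16.9, crayfish 9.04, shiners 2.44, fathead minnows 1.2, tadpoles 0.155. Add prey in this order while the next type's profitability exceeds the intake rate on those already taken.
Rate on top 1: 0.3007. crayfish: 9.04 > 0.3007 → include.
Rate on top 2: 1.789. shiners: 2.44 > 1.789 → include.
Rate on top 3: 1.857. fathead minnows: 1.2 < 1.857 → exclude; stop.
Optimal diet: dragonfly nymphs, crayfish, shiners — 3 of 5 types.

3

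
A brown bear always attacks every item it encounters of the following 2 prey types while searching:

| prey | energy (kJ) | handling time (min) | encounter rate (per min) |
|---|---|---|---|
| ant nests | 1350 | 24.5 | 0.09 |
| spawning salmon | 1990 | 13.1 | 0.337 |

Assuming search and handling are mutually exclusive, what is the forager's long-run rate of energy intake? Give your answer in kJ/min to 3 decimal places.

R = Σλ_iE_i / (1 + Σλ_ih_i)
Numerator: 0.09×1350 + 0.337×1990 = 792.1
Denominator: 1 + 0.09×24.5 + 0.337×13.1 = 7.62
R = 792.1/7.62 = 104 kJ/min

103.958 kJ/min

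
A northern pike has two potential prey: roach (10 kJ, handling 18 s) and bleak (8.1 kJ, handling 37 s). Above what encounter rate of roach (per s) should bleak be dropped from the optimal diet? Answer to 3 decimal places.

0.036 per s

The zero-one rule: include bleak iff E₂/h₂ > λE₁/(1+λh₁). Equality gives the switch point.
λE₁h₂ = E₂ + λE₂h₁ ⇒ λ = E₂/(E₁h₂ − E₂h₁) = 8.1/(370 − 145.8) = 0.03613 per s.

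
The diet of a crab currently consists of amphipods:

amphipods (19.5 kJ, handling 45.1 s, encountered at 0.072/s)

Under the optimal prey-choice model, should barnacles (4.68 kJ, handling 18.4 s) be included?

No

Intake rate on the current diet: R = (0.072×19.5) / (1 + 0.072×45.1) = 1.404/4.247 = 0.3306 kJ/s.
barnacles: E/h = 4.68/18.4 = 0.2543 kJ/s.
Since 0.2543 < R, time spent handling barnacles is better spent searching.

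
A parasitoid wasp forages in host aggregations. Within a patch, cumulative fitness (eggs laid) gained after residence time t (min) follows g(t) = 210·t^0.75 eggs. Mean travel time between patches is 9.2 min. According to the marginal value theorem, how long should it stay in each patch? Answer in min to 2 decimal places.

Maximise g(t)/(T+t): set derivative to zero → g'(t)(T+t) = g(t).
g'(t) = 0.75·210·t^-0.25. Setting 0.75·210·t^-0.25 = 210·t^0.75/(9.2+t) gives 0.75(9.2+t) = t, so 0.25·t = 0.75×9.2.
t* = 0.75×9.2/0.25 = 27.6 min.

27.60 min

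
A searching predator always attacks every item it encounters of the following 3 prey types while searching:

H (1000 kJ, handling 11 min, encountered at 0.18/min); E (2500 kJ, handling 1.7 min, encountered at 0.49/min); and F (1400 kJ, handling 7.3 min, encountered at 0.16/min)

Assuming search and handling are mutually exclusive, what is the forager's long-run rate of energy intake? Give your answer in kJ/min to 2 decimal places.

R = (0.18×1000 + 0.49×2500 + 0.16×1400) / (1 + 0.18×11 + 0.49×1.7 + 0.16×7.3) = 1629/4.981 = 327 kJ/min.

327.04 kJ/min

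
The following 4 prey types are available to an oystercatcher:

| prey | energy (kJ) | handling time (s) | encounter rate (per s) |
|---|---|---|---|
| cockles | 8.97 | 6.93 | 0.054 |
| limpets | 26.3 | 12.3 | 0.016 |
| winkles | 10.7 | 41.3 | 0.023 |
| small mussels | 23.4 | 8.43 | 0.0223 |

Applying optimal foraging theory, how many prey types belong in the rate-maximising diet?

3

Rank by E/h (kJ/s): small mussels 2.78, limpets 2.14, cockles 1.29, winkles 0.259. Include each in turn until the next type's E/h falls below the running intake rate.
Rate on top 1: 0.4392. limpets: 2.14 > 0.4392 → include.
Rate on top 2: 0.6807. cockles: 1.29 > 0.6807 → include.
Rate on top 3: 0.8113. winkles: 0.259 < 0.8113 → exclude; stop.
Optimal diet: small mussels, limpets, cockles — 3 of 4 types.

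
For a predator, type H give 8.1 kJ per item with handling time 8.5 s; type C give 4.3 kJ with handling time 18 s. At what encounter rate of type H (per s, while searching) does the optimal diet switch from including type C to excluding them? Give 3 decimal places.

The zero-one rule: include type C iff E₂/h₂ > λE₁/(1+λh₁). Equality gives the switch point.
λE₁h₂ = E₂ + λE₂h₁ ⇒ λ = E₂/(E₁h₂ − E₂h₁) = 4.3/(145.8 − 36.55) = 0.03936 per s.

0.039 per s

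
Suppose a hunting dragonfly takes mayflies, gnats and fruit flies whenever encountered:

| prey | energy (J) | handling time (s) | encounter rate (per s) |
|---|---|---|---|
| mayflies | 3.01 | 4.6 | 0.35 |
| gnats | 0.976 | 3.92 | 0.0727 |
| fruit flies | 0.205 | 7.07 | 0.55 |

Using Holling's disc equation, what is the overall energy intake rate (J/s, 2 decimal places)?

0.18 J/s

R = (0.35×3.01 + 0.0727×0.976 + 0.55×0.205) / (1 + 0.35×4.6 + 0.0727×3.92 + 0.55×7.07) = 1.237/6.783 = 0.1824 J/s.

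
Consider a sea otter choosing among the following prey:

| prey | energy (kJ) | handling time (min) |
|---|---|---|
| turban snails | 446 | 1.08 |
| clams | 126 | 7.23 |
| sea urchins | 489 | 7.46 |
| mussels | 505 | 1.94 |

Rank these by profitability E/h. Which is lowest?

In descending order of E/h:
turban snails: 446/1.08 = 413 kJ/min
mussels: 505/1.94 = 260 kJ/min
sea urchins: 489/7.46 = 65.5 kJ/min
clams: 126/7.23 = 17.4 kJ/min

clams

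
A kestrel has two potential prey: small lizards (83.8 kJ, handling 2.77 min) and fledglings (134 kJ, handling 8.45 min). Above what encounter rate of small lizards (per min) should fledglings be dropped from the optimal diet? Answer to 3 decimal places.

0.398 per min

At the threshold, the rate on small lizards alone equals the profitability of fledglings: λ·83.8/(1 + λ·2.77) = 134/8.45 = 15.86.
Rearranging, λ(83.8 − 15.86×2.77) = 15.86, so λ = 15.86/39.87 = 0.3977 per min.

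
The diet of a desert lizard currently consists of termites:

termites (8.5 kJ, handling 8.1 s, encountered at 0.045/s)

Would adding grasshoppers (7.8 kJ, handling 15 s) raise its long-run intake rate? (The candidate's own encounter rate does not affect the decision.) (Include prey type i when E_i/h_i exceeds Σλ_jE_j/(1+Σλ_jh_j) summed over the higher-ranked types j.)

Intake rate on the current diet: R = (0.045×8.5) / (1 + 0.045×8.1) = 0.3825/1.365 = 0.2803 kJ/s.
grasshoppers: E/h = 7.8/15 = 0.52 kJ/s.
0.52 > 0.2803, so adding grasshoppers raises the average — include it.

Yes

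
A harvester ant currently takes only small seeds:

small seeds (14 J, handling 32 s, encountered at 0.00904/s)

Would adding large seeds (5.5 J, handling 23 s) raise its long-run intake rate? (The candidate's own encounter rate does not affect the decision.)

Current rate: (0.00904×14)/(1 + 0.00904×32) = 0.09816 J/s.
large seeds: E/h = 5.5/23 = 0.2391 J/s.
0.2391 > 0.09816, so adding large seeds raises the average — include it.

Yes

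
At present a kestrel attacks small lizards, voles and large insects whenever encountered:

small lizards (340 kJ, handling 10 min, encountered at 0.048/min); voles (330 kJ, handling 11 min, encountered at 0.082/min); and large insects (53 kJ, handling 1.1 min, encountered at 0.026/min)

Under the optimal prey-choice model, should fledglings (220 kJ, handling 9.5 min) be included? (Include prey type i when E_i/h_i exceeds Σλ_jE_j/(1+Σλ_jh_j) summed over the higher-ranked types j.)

Intake rate on the current diet: R = (0.048×340 + 0.082×330 + 0.026×53) / (1 + 0.048×10 + 0.082×11 + 0.026×1.1) = 44.76/2.411 = 18.57 kJ/min.
fledglings: E/h = 220/9.5 = 23.16 kJ/min.
Since 23.16 > R, including fledglings increases the long-run rate.

Yes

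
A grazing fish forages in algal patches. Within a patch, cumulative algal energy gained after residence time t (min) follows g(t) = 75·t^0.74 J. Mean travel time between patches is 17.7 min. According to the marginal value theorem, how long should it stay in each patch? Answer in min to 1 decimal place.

By the marginal value theorem, leave when the instantaneous gain rate g'(t) equals the habitat-wide average g(t)/(T + t).
g'(t) = 0.74·75·t^-0.26. Setting 0.74·75·t^-0.26 = 75·t^0.74/(17.7+t) gives 0.74(17.7+t) = t, so 0.26·t = 0.74×17.7.
t* = 0.74×17.7/0.26 = 50.38 min.

50.4 min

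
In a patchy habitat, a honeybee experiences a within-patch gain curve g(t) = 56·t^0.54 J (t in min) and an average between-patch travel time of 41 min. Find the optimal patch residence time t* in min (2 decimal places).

Maximise g(t)/(T+t): set derivative to zero → g'(t)(T+t) = g(t).
g'(t) = 0.54·56·t^-0.46. Setting 0.54·56·t^-0.46 = 56·t^0.54/(41+t) gives 0.54(41+t) = t, so 0.46·t = 0.54×41.
t* = 0.54×41/0.46 = 48.13 min.

48.13 min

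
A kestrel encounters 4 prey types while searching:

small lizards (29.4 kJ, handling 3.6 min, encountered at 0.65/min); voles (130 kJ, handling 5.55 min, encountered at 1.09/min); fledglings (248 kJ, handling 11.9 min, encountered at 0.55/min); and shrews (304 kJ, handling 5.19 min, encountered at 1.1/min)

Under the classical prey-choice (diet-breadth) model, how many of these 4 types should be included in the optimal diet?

1

E/h in descending order: shrews 58.6, voles 23.4, fledglings 20.8, small lizards 8.17 kJ/min. The optimal diet is the largest prefix of this list for which every included type satisfies E_i/h_i > R on the types above it.
Rate on top 1: 49.84. voles: 23.4 < 49.84 → exclude; stop.
Optimal diet: shrews — 1 of 4 types.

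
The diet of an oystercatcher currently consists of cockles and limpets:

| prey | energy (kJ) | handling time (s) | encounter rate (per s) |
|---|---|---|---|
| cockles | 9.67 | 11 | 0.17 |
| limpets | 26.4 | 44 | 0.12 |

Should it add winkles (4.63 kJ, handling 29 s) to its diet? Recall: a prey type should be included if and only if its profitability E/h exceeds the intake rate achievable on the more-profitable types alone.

Current rate: (0.17×9.67 + 0.12×26.4)/(1 + 0.17×11 + 0.12×44) = 0.5904 kJ/s.
Profitability of winkles: 4.63/29 = 0.1597 kJ/s.
0.1597 < 0.5904, so adding winkles would lower the average — exclude it.

No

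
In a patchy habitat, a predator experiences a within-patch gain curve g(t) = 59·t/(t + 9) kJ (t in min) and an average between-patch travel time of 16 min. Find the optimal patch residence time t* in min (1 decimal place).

12.0 min

By the marginal value theorem, leave when the instantaneous gain rate g'(t) equals the habitat-wide average g(t)/(T + t).
g'(t) = 59·9/(t + 9)². Setting 59·9/(t+9)² = 59t/[(t+9)(16+t)] gives 9(16+t) = t(t+9), so t² = 9×16 = 144.
t* = √144 = 12 min.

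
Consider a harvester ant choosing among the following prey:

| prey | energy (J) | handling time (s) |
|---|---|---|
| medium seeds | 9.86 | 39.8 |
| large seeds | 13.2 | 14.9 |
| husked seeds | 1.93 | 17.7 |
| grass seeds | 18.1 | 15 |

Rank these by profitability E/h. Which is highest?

grass seeds

Profitability E/h (J/s): medium seeds = 9.86/39.8 = 0.248, large seeds = 13.2/14.9 = 0.886, husked seeds = 1.93/17.7 = 0.109, grass seeds = 18.1/15 = 1.21.
Ranked: grass seeds > large seeds > medium seeds > husked seeds.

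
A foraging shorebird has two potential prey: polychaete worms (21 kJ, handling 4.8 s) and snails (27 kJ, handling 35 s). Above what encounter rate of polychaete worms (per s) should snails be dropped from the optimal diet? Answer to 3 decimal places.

Drop snails once their profitability E₂/h₂ falls below the rate achievable on polychaete worms alone: E₂/h₂ = λE₁/(1 + λh₁).
Solve for λ: λE₁h₂ = E₂(1 + λh₁) → λ(E₁h₂ − E₂h₁) = E₂ → λ = E₂/(E₁h₂ − E₂h₁).
λ = 27/(21×35 − 27×4.8) = 27/605.4 = 0.0446 per s.

0.045 per s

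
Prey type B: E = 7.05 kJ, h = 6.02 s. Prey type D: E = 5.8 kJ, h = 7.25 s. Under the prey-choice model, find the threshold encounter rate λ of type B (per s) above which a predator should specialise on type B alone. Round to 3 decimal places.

0.358 per s

The zero-one rule: include type D iff E₂/h₂ > λE₁/(1+λh₁). Equality gives the switch point.
λE₁h₂ = E₂ + λE₂h₁ ⇒ λ = E₂/(E₁h₂ − E₂h₁) = 5.8/(51.11 − 34.92) = 0.3581 per s.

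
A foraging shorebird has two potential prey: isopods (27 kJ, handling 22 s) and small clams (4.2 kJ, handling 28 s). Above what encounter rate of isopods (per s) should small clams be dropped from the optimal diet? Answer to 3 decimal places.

0.006 per s

Drop small clams once their profitability E₂/h₂ falls below the rate achievable on isopods alone: E₂/h₂ = λE₁/(1 + λh₁).
Solve for λ: λE₁h₂ = E₂(1 + λh₁) → λ(E₁h₂ − E₂h₁) = E₂ → λ = E₂/(E₁h₂ − E₂h₁).
λ = 4.2/(27×28 − 4.2×22) = 4.2/663.6 = 0.006329 per s.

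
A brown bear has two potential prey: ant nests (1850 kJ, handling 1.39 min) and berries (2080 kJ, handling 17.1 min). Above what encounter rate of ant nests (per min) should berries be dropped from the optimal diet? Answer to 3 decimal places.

0.072 per min

At the threshold, the rate on ant nests alone equals the profitability of berries: λ·1850/(1 + λ·1.39) = 2080/17.1 = 121.6.
Rearranging, λ(1850 − 121.6×1.39) = 121.6, so λ = 121.6/1681 = 0.07236 per min.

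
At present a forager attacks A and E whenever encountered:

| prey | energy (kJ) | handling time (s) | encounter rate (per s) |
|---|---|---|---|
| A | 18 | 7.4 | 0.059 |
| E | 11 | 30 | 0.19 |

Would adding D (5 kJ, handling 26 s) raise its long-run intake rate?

On A and E alone, R = ΣλE/(1+Σλh) = 3.152/7.137 = 0.4417 kJ/s.
D: E/h = 5/26 = 0.1923 kJ/s.
Since 0.1923 < R, time spent handling D is better spent searching.

No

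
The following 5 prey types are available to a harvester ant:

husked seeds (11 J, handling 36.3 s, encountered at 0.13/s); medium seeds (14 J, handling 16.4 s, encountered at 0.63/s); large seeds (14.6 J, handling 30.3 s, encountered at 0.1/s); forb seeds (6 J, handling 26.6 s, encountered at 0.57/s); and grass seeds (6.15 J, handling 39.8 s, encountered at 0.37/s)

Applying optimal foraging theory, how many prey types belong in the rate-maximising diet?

Rank by E/h (J/s): medium seeds 0.854, large seeds 0.482, husked seeds 0.303, forb seeds 0.226, grass seeds 0.155. Include each in turn until the next type's E/h falls below the running intake rate.
Rate on top 1: 0.7783. large seeds: 0.482 < 0.7783 → exclude; stop.
Optimal diet: medium seeds — 1 of 5 types.

1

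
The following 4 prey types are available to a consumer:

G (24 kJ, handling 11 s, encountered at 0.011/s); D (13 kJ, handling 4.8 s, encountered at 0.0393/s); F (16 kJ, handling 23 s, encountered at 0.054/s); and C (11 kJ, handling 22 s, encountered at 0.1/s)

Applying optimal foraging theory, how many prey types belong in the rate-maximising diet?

Rank by E/h (kJ/s): D 2.71, G 2.18, F 0.696, C 0.5. Include each in turn until the next type's E/h falls below the running intake rate.
Rate on top 1: 0.4298. G: 2.18 > 0.4298 → include.
Rate on top 2: 0.5917. F: 0.696 > 0.5917 → include.
Rate on top 3: 0.6423. C: 0.5 < 0.6423 → exclude; stop.
Optimal diet: D, G, F — 3 of 4 types.

3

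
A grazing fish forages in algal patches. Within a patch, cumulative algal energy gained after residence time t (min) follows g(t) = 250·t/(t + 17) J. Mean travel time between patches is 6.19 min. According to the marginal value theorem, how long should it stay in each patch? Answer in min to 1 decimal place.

By the marginal value theorem, leave when the instantaneous gain rate g'(t) equals the habitat-wide average g(t)/(T + t).
g'(t) = 250·17/(t + 17)². Setting 250·17/(t+17)² = 250t/[(t+17)(6.19+t)] gives 17(6.19+t) = t(t+17), so t² = 17×6.19 = 105.2.
t* = √105.2 = 10.26 min.

10.3 min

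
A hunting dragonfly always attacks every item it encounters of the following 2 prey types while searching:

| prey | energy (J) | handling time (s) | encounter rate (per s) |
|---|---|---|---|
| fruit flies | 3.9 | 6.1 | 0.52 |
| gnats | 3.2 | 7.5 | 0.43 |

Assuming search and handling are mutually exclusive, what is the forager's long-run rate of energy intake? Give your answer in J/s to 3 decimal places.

Energy encountered per unit search time: 0.52×3.9 + 0.43×3.2 = 3.404 J/s.
Handling time per unit search time: 0.52×6.1 + 0.43×7.5 = 6.397.
Rate = 3.404/(1 + 6.397) = 0.4602 J/s.

0.460 J/s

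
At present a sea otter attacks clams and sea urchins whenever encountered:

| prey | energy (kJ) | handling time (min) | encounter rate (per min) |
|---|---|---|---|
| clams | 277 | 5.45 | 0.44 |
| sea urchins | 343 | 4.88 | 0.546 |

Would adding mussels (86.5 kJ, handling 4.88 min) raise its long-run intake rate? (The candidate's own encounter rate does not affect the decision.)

Current rate: (0.44×277 + 0.546×343)/(1 + 0.44×5.45 + 0.546×4.88) = 51 kJ/min.
Profitability of mussels: 86.5/4.88 = 17.73 kJ/min.
Since 17.73 < R, time spent handling mussels is better spent searching.

No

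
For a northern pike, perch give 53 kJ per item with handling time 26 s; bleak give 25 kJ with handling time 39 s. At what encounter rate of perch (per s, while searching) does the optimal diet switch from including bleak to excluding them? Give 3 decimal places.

Drop bleak once their profitability E₂/h₂ falls below the rate achievable on perch alone: E₂/h₂ = λE₁/(1 + λh₁).
Solve for λ: λE₁h₂ = E₂(1 + λh₁) → λ(E₁h₂ − E₂h₁) = E₂ → λ = E₂/(E₁h₂ − E₂h₁).
λ = 25/(53×39 − 25×26) = 25/1417 = 0.01764 per s.

0.018 per s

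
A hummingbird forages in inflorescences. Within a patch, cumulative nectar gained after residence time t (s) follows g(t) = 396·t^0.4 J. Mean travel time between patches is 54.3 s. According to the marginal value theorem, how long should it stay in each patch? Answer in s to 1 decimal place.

Maximise g(t)/(T+t): set derivative to zero → g'(t)(T+t) = g(t).
g'(t) = 0.4·396·t^-0.6. Setting 0.4·396·t^-0.6 = 396·t^0.4/(54.3+t) gives 0.4(54.3+t) = t, so 0.60·t = 0.4×54.3.
t* = 0.4×54.3/0.60 = 36.2 s.

36.2 s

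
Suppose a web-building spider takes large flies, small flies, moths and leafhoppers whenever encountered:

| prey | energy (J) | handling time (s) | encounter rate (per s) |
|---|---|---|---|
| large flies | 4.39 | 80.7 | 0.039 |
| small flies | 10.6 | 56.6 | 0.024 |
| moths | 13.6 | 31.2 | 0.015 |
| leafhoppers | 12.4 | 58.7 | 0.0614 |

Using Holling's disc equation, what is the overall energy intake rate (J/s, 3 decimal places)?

R = (0.039×4.39 + 0.024×10.6 + 0.015×13.6 + 0.0614×12.4) / (1 + 0.039×80.7 + 0.024×56.6 + 0.015×31.2 + 0.0614×58.7) = 1.391/9.578 = 0.1452 J/s.

0.145 J/s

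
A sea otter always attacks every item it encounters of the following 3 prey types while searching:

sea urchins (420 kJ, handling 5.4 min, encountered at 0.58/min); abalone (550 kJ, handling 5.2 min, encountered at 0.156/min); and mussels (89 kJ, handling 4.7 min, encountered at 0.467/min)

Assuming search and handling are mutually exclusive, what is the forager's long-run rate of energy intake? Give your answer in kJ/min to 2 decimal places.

51.97 kJ/min

Energy encountered per unit search time: 0.58×420 + 0.156×550 + 0.467×89 = 371 kJ/min.
Handling time per unit search time: 0.58×5.4 + 0.156×5.2 + 0.467×4.7 = 6.138.
Rate = 371/(1 + 6.138) = 51.97 kJ/min.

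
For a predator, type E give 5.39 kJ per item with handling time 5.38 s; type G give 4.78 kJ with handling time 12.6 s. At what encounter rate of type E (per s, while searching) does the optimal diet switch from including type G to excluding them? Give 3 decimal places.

The zero-one rule: include type G iff E₂/h₂ > λE₁/(1+λh₁). Equality gives the switch point.
λE₁h₂ = E₂ + λE₂h₁ ⇒ λ = E₂/(E₁h₂ − E₂h₁) = 4.78/(67.91 − 25.72) = 0.1133 per s.

0.113 per s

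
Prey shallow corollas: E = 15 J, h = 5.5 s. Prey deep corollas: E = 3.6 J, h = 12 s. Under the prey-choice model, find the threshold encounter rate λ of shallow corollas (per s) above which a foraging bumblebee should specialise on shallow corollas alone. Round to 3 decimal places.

At the threshold, the rate on shallow corollas alone equals the profitability of deep corollas: λ·15/(1 + λ·5.5) = 3.6/12 = 0.3.
Rearranging, λ(15 − 0.3×5.5) = 0.3, so λ = 0.3/13.35 = 0.02247 per s.

0.022 per s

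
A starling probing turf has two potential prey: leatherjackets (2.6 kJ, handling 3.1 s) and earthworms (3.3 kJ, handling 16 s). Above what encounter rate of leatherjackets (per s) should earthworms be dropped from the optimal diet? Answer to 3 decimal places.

0.105 per s

The zero-one rule: include earthworms iff E₂/h₂ > λE₁/(1+λh₁). Equality gives the switch point.
λE₁h₂ = E₂ + λE₂h₁ ⇒ λ = E₂/(E₁h₂ − E₂h₁) = 3.3/(41.6 − 10.23) = 0.1052 per s.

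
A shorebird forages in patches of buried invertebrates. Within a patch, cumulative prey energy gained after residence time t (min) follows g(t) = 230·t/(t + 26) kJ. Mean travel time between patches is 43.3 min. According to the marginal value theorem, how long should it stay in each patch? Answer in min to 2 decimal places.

33.55 min

Maximise g(t)/(T+t): set derivative to zero → g'(t)(T+t) = g(t).
g'(t) = 230·26/(t + 26)². Setting 230·26/(t+26)² = 230t/[(t+26)(43.3+t)] gives 26(43.3+t) = t(t+26), so t² = 26×43.3 = 1126.
t* = √1126 = 33.55 min.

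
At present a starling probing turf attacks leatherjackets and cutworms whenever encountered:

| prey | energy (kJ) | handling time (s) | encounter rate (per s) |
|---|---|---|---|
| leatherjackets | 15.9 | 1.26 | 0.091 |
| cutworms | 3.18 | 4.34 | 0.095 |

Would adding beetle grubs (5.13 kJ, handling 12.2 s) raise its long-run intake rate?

Current rate: (0.091×15.9 + 0.095×3.18)/(1 + 0.091×1.26 + 0.095×4.34) = 1.145 kJ/s.
Profitability of beetle grubs: 5.13/12.2 = 0.4205 kJ/s.
0.4205 < 1.145, so adding beetle grubs would lower the average — exclude it.

No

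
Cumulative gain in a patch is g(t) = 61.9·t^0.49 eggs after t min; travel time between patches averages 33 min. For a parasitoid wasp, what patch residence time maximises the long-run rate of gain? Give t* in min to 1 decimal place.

Maximise g(t)/(T+t): set derivative to zero → g'(t)(T+t) = g(t).
g'(t) = 0.49·61.9·t^-0.51. Setting 0.49·61.9·t^-0.51 = 61.9·t^0.49/(33+t) gives 0.49(33+t) = t, so 0.51·t = 0.49×33.
t* = 0.49×33/0.51 = 31.71 min.

31.7 min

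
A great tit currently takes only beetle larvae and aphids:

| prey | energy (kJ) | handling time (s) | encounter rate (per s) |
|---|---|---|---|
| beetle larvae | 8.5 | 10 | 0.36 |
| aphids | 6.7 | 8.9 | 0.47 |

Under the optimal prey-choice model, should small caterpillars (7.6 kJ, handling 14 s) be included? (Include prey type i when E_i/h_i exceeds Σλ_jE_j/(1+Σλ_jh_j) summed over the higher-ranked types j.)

No

On beetle larvae and aphids alone, R = ΣλE/(1+Σλh) = 6.209/8.783 = 0.7069 kJ/s.
small caterpillars: E/h = 7.6/14 = 0.5429 kJ/s.
Since 0.5429 < R, time spent handling small caterpillars is better spent searching.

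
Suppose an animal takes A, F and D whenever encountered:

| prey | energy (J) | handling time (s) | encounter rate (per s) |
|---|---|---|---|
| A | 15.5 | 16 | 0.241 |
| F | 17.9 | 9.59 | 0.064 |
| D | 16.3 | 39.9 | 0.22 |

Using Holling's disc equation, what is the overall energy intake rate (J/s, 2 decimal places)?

R = (0.241×15.5 + 0.064×17.9 + 0.22×16.3) / (1 + 0.241×16 + 0.064×9.59 + 0.22×39.9) = 8.467/14.25 = 0.5943 J/s.

0.59 J/s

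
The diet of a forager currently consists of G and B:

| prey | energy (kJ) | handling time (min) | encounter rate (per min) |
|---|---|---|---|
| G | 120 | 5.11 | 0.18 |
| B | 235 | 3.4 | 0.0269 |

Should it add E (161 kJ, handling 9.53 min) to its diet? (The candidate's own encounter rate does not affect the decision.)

Yes

Intake rate on the current diet: R = (0.18×120 + 0.0269×235) / (1 + 0.18×5.11 + 0.0269×3.4) = 27.92/2.011 = 13.88 kJ/min.
Profitability of E: 161/9.53 = 16.89 kJ/min.
16.89 > 13.88, so adding E raises the average — include it.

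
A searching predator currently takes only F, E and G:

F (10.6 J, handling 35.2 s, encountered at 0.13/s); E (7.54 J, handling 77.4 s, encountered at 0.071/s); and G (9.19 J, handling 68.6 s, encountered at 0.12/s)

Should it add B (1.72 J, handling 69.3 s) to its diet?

No

Intake rate on the current diet: R = (0.13×10.6 + 0.071×7.54 + 0.12×9.19) / (1 + 0.13×35.2 + 0.071×77.4 + 0.12×68.6) = 3.016/19.3 = 0.1562 J/s.
B: E/h = 1.72/69.3 = 0.02482 J/s.
0.02482 < 0.1562, so adding B would lower the average — exclude it.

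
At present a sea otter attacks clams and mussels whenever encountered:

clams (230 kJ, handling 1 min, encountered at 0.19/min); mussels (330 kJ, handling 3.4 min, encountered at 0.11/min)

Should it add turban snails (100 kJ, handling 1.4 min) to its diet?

Yes

Intake rate on the current diet: R = (0.19×230 + 0.11×330) / (1 + 0.19×1 + 0.11×3.4) = 80/1.564 = 51.15 kJ/min.
turban snails: E/h = 100/1.4 = 71.43 kJ/min.
Since 71.43 > R, including turban snails increases the long-run rate.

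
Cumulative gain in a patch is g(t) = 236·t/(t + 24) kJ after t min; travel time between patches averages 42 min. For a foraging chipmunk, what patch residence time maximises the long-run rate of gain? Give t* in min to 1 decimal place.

31.7 min

Optimal t* satisfies g'(t*) = g(t*)/(T + t*).
g'(t) = 236·24/(t + 24)². Setting 236·24/(t+24)² = 236t/[(t+24)(42+t)] gives 24(42+t) = t(t+24), so t² = 24×42 = 1008.
t* = √1008 = 31.75 min.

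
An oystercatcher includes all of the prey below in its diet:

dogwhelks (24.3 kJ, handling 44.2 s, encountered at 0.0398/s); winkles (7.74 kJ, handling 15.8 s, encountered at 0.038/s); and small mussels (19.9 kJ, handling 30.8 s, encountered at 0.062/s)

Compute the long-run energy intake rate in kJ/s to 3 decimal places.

0.474 kJ/s

Energy encountered per unit search time: 0.0398×24.3 + 0.038×7.74 + 0.062×19.9 = 2.495 kJ/s.
Handling time per unit search time: 0.0398×44.2 + 0.038×15.8 + 0.062×30.8 = 4.269.
Rate = 2.495/(1 + 4.269) = 0.4735 kJ/s.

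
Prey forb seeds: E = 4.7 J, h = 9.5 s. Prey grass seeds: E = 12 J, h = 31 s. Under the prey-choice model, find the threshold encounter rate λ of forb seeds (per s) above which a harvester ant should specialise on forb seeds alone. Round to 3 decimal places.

Drop grass seeds once their profitability E₂/h₂ falls below the rate achievable on forb seeds alone: E₂/h₂ = λE₁/(1 + λh₁).
Solve for λ: λE₁h₂ = E₂(1 + λh₁) → λ(E₁h₂ − E₂h₁) = E₂ → λ = E₂/(E₁h₂ − E₂h₁).
λ = 12/(4.7×31 − 12×9.5) = 12/31.7 = 0.3785 per s.

0.379 per s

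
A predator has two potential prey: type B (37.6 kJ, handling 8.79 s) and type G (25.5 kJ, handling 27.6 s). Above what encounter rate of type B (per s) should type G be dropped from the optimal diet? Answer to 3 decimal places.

0.031 per s

The zero-one rule: include type G iff E₂/h₂ > λE₁/(1+λh₁). Equality gives the switch point.
λE₁h₂ = E₂ + λE₂h₁ ⇒ λ = E₂/(E₁h₂ − E₂h₁) = 25.5/(1038 − 224.1) = 0.03134 per s.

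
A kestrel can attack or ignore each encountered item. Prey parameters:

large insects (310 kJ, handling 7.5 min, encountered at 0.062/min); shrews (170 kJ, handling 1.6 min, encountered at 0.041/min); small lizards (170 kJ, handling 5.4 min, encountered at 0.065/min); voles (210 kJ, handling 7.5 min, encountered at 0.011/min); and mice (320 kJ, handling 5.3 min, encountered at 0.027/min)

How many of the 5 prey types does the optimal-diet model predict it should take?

E/h in descending order: shrews 106, mice 60.4, large insects 41.3, small lizards 31.5, voles 28 kJ/min. The optimal diet is the largest prefix of this list for which every included type satisfies E_i/h_i > R on the types above it.
Rate on top 1: 6.541. mice: 60.4 > 6.541 → include.
Rate on top 2: 12.91. large insects: 41.3 > 12.91 → include.
Rate on top 3: 20.81. small lizards: 31.5 > 20.81 → include.
Rate on top 4: 22.66. voles: 28 > 22.66 → include.
Optimal diet: shrews, mice, large insects, small lizards, voles — 5 of 5 types.

5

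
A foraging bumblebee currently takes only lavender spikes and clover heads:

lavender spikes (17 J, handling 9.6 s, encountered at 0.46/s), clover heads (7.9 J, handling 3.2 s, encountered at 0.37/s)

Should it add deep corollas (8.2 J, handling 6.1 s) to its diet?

Current rate: (0.46×17 + 0.37×7.9)/(1 + 0.46×9.6 + 0.37×3.2) = 1.628 J/s.
Profitability of deep corollas: 8.2/6.1 = 1.344 J/s.
1.344 < 1.628, so adding deep corollas would lower the average — exclude it.

No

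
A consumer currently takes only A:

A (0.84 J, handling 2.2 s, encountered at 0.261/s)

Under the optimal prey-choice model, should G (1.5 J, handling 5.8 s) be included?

Yes

Intake rate on the current diet: R = (0.261×0.84) / (1 + 0.261×2.2) = 0.2192/1.574 = 0.1393 J/s.
G: E/h = 1.5/5.8 = 0.2586 J/s.
0.2586 > 0.1393, so adding G raises the average — include it.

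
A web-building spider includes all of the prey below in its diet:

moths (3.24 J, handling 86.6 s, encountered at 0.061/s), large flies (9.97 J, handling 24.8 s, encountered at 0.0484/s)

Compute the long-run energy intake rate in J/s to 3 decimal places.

Energy encountered per unit search time: 0.061×3.24 + 0.0484×9.97 = 0.6802 J/s.
Handling time per unit search time: 0.061×86.6 + 0.0484×24.8 = 6.483.
Rate = 0.6802/(1 + 6.483) = 0.0909 J/s.

0.091 J/s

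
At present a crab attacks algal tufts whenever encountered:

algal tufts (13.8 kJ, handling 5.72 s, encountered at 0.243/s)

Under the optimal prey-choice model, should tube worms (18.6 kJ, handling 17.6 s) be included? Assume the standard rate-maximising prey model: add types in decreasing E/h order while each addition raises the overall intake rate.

Intake rate on the current diet: R = (0.243×13.8) / (1 + 0.243×5.72) = 3.353/2.39 = 1.403 kJ/s.
Profitability of tube worms: 18.6/17.6 = 1.057 kJ/s.
Since 1.057 < R, time spent handling tube worms is better spent searching.

No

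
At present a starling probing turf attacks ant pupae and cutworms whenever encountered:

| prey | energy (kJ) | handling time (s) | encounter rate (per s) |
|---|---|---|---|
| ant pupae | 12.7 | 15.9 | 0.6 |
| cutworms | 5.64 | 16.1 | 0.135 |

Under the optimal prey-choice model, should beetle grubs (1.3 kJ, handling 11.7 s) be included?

On ant pupae and cutworms alone, R = ΣλE/(1+Σλh) = 8.381/12.71 = 0.6593 kJ/s.
beetle grubs: E/h = 1.3/11.7 = 0.1111 kJ/s.
Since 0.1111 < R, time spent handling beetle grubs is better spent searching.

No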